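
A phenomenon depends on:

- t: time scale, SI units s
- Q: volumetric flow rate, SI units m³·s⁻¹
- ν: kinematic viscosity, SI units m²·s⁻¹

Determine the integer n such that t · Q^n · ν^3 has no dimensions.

Balance the L exponent: (3)·n from Q, plus (0) + 3·(2) = 6 from the rest, must sum to zero.
3n + 6 = 0, so n = -2.

-2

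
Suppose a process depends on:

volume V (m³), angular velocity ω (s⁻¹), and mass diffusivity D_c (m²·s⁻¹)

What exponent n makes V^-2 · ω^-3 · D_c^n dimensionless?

Balance the L exponent: (2)·n from D_c, plus −2·(3) − 3·(0) = -6 from the rest, must sum to zero.
2n − 6 = 0, so n = 3.

3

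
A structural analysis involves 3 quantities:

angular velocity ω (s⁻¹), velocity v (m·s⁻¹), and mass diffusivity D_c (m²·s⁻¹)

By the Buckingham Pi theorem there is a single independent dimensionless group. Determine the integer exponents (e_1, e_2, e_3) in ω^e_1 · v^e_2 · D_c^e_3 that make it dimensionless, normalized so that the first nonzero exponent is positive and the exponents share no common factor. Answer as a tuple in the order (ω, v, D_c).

(1, -2, 1)

L: e_1·(0) + e_2·(1) + e_3·(2) = 0
T: e_1·(-1) + e_2·(-1) + e_3·(-1) = 0
Solving this homogeneous linear system for the smallest-integer solution (first nonzero entry positive) gives (1, -2, 1).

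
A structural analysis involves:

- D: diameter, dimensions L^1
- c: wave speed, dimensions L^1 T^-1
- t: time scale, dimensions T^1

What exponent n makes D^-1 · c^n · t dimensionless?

1

Balance the L exponent: (1)·n from c, plus −(1) + (0) = -1 from the rest, must sum to zero.
n − 1 = 0, so n = 1.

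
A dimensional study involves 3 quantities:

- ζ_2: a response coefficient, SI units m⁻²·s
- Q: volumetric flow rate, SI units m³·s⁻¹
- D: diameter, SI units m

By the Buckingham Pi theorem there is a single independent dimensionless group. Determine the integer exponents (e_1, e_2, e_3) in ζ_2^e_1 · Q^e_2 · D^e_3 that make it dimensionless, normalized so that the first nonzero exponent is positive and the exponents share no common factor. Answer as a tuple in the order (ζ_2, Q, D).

(1, 1, -1)

L: e_1·(-2) + e_2·(3) + e_3·(1) = 0
T: e_1·(1) + e_2·(-1) + e_3·(0) = 0
Solving this homogeneous linear system for the smallest-integer solution (first nonzero entry positive) gives (1, 1, -1).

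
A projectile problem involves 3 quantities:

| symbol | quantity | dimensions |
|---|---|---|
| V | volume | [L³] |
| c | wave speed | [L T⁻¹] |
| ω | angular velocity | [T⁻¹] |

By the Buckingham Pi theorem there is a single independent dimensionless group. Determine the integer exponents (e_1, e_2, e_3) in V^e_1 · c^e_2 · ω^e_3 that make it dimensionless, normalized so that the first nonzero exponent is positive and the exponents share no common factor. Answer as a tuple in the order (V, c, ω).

L: e_1·(3) + e_2·(1) + e_3·(0) = 0
T: e_1·(0) + e_2·(-1) + e_3·(-1) = 0
Solving this homogeneous linear system for the smallest-integer solution (first nonzero entry positive) gives (1, -3, 3).

(1, -3, 3)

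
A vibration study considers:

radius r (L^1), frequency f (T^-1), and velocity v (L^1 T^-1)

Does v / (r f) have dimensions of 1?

yes

Sum the exponent of each base dimension across the product:
  M: −[r]_M − [f]_M + [v]_M = −(0) − (0) + (0) = 0
  L: −[r]_L − [f]_L + [v]_L = −(1) − (0) + (1) = 0
  T: −[r]_T − [f]_T + [v]_T = −(0) − (-1) + (-1) = 0
  Θ: −[r]_Θ − [f]_Θ + [v]_Θ = −(0) − (0) + (0) = 0
All base exponents vanish — dimensionless.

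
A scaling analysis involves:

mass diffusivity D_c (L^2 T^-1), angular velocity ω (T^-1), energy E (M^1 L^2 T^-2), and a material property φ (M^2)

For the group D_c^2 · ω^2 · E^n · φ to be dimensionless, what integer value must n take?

-2

Balance the M exponent: (1)·n from E, plus 2·(0) + 2·(0) + (2) = 2 from the rest, must sum to zero.
n + 2 = 0, so n = -2.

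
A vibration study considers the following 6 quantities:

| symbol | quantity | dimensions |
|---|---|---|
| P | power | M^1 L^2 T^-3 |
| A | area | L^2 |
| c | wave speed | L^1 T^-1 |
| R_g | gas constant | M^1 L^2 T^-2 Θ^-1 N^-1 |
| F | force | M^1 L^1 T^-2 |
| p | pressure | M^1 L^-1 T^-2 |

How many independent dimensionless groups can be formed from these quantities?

There are 6 variables and 5 base dimensions (M, L, T, Θ, N).
The dimension matrix has rank 4 (less than 5: the dimension vectors are linearly dependent).
Independent dimensionless groups: 6 − 4 = 2.

2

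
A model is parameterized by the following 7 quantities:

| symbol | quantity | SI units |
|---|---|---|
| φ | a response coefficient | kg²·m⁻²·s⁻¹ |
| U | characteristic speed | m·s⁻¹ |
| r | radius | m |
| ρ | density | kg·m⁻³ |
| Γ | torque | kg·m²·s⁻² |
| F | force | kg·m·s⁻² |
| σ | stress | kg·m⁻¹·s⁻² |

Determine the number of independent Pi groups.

There are 7 variables and 3 base dimensions (M, L, T).
The dimension matrix has rank 3.
Independent dimensionless groups: 7 − 3 = 4.

4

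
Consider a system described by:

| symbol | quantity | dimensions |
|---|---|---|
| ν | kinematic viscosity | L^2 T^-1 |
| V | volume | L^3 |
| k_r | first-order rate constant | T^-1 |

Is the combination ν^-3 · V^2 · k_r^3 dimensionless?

yes

Sum the exponent of each base dimension across the product:
  M: −3·[ν]_M + 2·[V]_M + 3·[k_r]_M = −3·(0) + 2·(0) + 3·(0) = 0
  L: −3·[ν]_L + 2·[V]_L + 3·[k_r]_L = −3·(2) + 2·(3) + 3·(0) = 0
  T: −3·[ν]_T + 2·[V]_T + 3·[k_r]_T = −3·(-1) + 2·(0) + 3·(-1) = 0
  Θ: −3·[ν]_Θ + 2·[V]_Θ + 3·[k_r]_Θ = −3·(0) + 2·(0) + 3·(0) = 0
All base exponents vanish — dimensionless.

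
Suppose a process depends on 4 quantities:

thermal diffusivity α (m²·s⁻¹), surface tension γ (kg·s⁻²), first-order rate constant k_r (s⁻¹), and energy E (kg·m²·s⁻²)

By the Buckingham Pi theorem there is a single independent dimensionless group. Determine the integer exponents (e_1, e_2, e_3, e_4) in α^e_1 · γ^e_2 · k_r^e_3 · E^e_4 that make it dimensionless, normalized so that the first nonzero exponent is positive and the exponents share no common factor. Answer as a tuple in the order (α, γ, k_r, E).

M: e_1·(0) + e_2·(1) + e_3·(0) + e_4·(1) = 0
L: e_1·(2) + e_2·(0) + e_3·(0) + e_4·(2) = 0
T: e_1·(-1) + e_2·(-2) + e_3·(-1) + e_4·(-2) = 0
Solving this homogeneous linear system for the smallest-integer solution (first nonzero entry positive) gives (1, 1, -1, -1).

(1, 1, -1, -1)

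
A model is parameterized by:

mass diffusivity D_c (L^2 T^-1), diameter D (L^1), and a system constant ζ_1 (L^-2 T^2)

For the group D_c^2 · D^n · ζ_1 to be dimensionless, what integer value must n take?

Balance the L exponent: (1)·n from D, plus 2·(2) + (-2) = 2 from the rest, must sum to zero.
n + 2 = 0, so n = -2.

-2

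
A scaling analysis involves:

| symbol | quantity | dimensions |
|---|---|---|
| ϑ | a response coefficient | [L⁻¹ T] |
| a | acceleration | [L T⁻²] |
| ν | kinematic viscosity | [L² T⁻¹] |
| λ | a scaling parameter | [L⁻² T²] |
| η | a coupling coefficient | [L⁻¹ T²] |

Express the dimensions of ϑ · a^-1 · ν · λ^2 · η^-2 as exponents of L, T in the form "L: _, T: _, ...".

Collect each base-dimension exponent across the product:
  L: (-1) − (1) + (2) + 2·(-2) − 2·(-1) = -2
  T: (1) − (-2) + (-1) + 2·(2) − 2·(2) = 2
So the dimensions are [L⁻² T²].

L: -2, T: 2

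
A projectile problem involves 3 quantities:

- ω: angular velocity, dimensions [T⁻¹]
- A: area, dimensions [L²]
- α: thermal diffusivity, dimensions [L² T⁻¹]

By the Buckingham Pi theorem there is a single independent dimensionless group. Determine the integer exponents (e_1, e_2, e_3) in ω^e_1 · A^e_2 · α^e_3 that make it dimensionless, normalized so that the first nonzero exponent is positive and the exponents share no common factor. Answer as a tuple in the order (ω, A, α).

L: e_1·(0) + e_2·(2) + e_3·(2) = 0
T: e_1·(-1) + e_2·(0) + e_3·(-1) = 0
Solving this homogeneous linear system for the smallest-integer solution (first nonzero entry positive) gives (1, 1, -1).

(1, 1, -1)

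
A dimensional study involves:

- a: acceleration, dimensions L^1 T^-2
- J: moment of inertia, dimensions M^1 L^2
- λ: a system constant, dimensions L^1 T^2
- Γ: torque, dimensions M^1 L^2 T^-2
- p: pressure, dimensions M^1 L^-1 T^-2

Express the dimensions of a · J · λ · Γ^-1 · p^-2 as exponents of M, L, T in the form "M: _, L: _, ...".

Collect each base-dimension exponent across the product:
  M: (0) + (1) + (0) − (1) − 2·(1) = -2
  L: (1) + (2) + (1) − (2) − 2·(-1) = 4
  T: (-2) + (0) + (2) − (-2) − 2·(-2) = 6
So the dimensions are [M⁻² L⁴ T⁶].

M: -2, L: 4, T: 6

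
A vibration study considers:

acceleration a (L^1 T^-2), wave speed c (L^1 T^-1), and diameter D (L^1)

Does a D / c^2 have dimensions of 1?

yes

Sum the exponent of each base dimension across the product:
  L: [a]_L − 2·[c]_L + [D]_L = (1) − 2·(1) + (1) = 0
  T: [a]_T − 2·[c]_T + [D]_T = (-2) − 2·(-1) + (0) = 0
All base exponents vanish — dimensionless.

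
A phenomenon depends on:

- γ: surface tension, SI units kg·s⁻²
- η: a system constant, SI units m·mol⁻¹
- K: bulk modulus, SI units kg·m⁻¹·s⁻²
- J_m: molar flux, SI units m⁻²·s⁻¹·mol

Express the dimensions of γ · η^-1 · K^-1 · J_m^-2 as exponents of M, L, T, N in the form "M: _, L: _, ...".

M: 0, L: 4, T: 2, N: -1

Collect each base-dimension exponent across the product:
  M: (1) − (0) − (1) − 2·(0) = 0
  L: (0) − (1) − (-1) − 2·(-2) = 4
  T: (-2) − (0) − (-2) − 2·(-1) = 2
  N: (0) − (-1) − (0) − 2·(1) = -1
So the dimensions are [L⁴ T² N⁻¹].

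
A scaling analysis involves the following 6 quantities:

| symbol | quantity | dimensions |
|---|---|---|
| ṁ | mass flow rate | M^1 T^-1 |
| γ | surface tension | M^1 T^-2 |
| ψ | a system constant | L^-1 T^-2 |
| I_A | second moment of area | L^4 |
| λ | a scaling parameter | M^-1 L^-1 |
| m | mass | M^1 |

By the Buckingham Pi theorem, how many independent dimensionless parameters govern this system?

3

There are 6 variables and 3 base dimensions (M, L, T).
The dimension matrix has rank 3.
Independent dimensionless groups: 6 − 3 = 3.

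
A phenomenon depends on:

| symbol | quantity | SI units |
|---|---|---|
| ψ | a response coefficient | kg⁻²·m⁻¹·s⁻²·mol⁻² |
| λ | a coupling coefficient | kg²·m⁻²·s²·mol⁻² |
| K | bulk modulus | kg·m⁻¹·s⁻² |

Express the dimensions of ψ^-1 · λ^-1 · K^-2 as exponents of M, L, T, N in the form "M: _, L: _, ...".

M: -2, L: 5, T: 4, N: 4

Collect each base-dimension exponent across the product:
  M: −(-2) − (2) − 2·(1) = -2
  L: −(-1) − (-2) − 2·(-1) = 5
  T: −(-2) − (2) − 2·(-2) = 4
  N: −(-2) − (-2) − 2·(0) = 4
So the dimensions are [M⁻² L⁵ T⁴ N⁴].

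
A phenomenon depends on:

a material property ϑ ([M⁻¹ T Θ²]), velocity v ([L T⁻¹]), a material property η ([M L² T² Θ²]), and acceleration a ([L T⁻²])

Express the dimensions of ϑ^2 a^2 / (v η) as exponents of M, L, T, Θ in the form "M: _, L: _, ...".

M: -3, L: -1, T: -3, Θ: 2

Collect each base-dimension exponent across the product:
  M: 2·(-1) − (0) − (1) + 2·(0) = -3
  L: 2·(0) − (1) − (2) + 2·(1) = -1
  T: 2·(1) − (-1) − (2) + 2·(-2) = -3
  Θ: 2·(2) − (0) − (2) + 2·(0) = 2
So the dimensions are [M⁻³ L⁻¹ T⁻³ Θ²].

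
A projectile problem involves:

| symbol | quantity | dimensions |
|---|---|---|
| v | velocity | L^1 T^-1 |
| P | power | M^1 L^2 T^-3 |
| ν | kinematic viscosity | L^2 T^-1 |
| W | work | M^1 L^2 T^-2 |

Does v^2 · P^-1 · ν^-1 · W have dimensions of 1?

Sum the exponent of each base dimension across the product:
  M: 2·[v]_M − [P]_M − [ν]_M + [W]_M = 2·(0) − (1) − (0) + (1) = 0
  L: 2·[v]_L − [P]_L − [ν]_L + [W]_L = 2·(1) − (2) − (2) + (2) = 0
  T: 2·[v]_T − [P]_T − [ν]_T + [W]_T = 2·(-1) − (-3) − (-1) + (-2) = 0
All base exponents vanish — dimensionless.

yes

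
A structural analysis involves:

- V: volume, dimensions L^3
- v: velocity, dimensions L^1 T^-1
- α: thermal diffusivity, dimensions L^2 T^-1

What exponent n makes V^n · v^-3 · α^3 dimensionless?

-1

Balance the L exponent: (3)·n from V, plus −3·(1) + 3·(2) = 3 from the rest, must sum to zero.
3n + 3 = 0, so n = -1.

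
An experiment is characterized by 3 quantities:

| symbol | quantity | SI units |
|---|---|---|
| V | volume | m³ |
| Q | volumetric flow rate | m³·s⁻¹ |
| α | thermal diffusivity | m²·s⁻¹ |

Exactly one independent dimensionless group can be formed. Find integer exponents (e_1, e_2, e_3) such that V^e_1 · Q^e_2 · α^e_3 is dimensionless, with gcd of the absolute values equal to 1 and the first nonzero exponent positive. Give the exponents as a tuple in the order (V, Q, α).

L: e_1·(3) + e_2·(3) + e_3·(2) = 0
T: e_1·(0) + e_2·(-1) + e_3·(-1) = 0
Solving this homogeneous linear system for the smallest-integer solution (first nonzero entry positive) gives (1, -3, 3).

(1, -3, 3)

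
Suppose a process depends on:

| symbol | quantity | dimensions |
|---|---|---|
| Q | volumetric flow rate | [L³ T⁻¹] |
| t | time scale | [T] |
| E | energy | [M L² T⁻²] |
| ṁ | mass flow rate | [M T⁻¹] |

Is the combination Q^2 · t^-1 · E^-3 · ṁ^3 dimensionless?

Sum the exponent of each base dimension across the product:
  M: 2·[Q]_M − [t]_M − 3·[E]_M + 3·[ṁ]_M = 2·(0) − (0) − 3·(1) + 3·(1) = 0
  L: 2·[Q]_L − [t]_L − 3·[E]_L + 3·[ṁ]_L = 2·(3) − (0) − 3·(2) + 3·(0) = 0
  T: 2·[Q]_T − [t]_T − 3·[E]_T + 3·[ṁ]_T = 2·(-1) − (1) − 3·(-2) + 3·(-1) = 0
  Θ: 2·[Q]_Θ − [t]_Θ − 3·[E]_Θ + 3·[ṁ]_Θ = 2·(0) − (0) − 3·(0) + 3·(0) = 0
All base exponents vanish — dimensionless.

yes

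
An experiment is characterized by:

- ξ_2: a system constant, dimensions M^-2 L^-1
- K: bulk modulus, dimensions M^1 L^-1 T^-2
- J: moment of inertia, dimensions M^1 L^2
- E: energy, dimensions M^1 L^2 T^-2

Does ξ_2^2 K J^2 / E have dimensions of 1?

Sum the exponent of each base dimension across the product:
  M: 2·[ξ_2]_M + [K]_M + 2·[J]_M − [E]_M = 2·(-2) + (1) + 2·(1) − (1) = -2
  L: 2·[ξ_2]_L + [K]_L + 2·[J]_L − [E]_L = 2·(-1) + (-1) + 2·(2) − (2) = -1
  T: 2·[ξ_2]_T + [K]_T + 2·[J]_T − [E]_T = 2·(0) + (-2) + 2·(0) − (-2) = 0
Net dimensions [M⁻² L⁻¹] ≠ [1] — not dimensionless.

no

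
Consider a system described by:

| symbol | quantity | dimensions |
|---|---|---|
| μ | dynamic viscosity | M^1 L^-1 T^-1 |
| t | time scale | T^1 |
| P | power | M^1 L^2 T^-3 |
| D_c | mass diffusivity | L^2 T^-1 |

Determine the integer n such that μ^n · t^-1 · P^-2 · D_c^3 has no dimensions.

2

Balance the M exponent: (1)·n from μ, plus −(0) − 2·(1) + 3·(0) = -2 from the rest, must sum to zero.
n − 2 = 0, so n = 2.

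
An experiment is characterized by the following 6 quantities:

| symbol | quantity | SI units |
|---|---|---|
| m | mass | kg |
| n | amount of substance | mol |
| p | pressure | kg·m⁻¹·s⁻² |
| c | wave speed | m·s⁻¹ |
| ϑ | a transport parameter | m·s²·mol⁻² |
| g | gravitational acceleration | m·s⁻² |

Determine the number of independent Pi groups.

There are 6 variables and 4 base dimensions (M, L, T, N).
The dimension matrix has rank 4.
Independent dimensionless groups: 6 − 4 = 2.

2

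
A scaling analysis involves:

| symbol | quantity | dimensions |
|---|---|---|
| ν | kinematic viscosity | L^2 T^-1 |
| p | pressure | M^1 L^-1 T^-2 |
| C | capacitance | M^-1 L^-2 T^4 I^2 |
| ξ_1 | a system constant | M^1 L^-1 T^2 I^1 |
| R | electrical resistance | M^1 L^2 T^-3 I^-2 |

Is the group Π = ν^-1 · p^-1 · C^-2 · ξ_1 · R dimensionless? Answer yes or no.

Sum the exponent of each base dimension across the product:
  M: −[ν]_M − [p]_M − 2·[C]_M + [ξ_1]_M + [R]_M = −(0) − (1) − 2·(-1) + (1) + (1) = 3
  L: −[ν]_L − [p]_L − 2·[C]_L + [ξ_1]_L + [R]_L = −(2) − (-1) − 2·(-2) + (-1) + (2) = 4
  T: −[ν]_T − [p]_T − 2·[C]_T + [ξ_1]_T + [R]_T = −(-1) − (-2) − 2·(4) + (2) + (-3) = -6
  I: −[ν]_I − [p]_I − 2·[C]_I + [ξ_1]_I + [R]_I = −(0) − (0) − 2·(2) + (1) + (-2) = -5
Net dimensions [M³ L⁴ T⁻⁶ I⁻⁵] ≠ [1] — not dimensionless.

no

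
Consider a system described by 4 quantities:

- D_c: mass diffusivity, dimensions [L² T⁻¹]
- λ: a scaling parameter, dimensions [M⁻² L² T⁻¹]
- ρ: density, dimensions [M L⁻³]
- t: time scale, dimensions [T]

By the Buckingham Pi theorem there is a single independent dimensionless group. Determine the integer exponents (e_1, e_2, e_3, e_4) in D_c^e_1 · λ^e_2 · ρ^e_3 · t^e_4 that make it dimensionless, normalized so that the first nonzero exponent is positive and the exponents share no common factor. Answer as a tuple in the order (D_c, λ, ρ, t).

M: e_1·(0) + e_2·(-2) + e_3·(1) + e_4·(0) = 0
L: e_1·(2) + e_2·(2) + e_3·(-3) + e_4·(0) = 0
T: e_1·(-1) + e_2·(-1) + e_3·(0) + e_4·(1) = 0
Solving this homogeneous linear system for the smallest-integer solution (first nonzero entry positive) gives (2, 1, 2, 3).

(2, 1, 2, 3)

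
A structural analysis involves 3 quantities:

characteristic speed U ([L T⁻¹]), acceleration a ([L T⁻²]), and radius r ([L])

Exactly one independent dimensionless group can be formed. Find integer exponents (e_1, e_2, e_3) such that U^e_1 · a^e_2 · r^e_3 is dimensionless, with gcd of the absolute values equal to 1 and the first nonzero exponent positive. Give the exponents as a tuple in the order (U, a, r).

(2, -1, -1)

L: e_1·(1) + e_2·(1) + e_3·(1) = 0
T: e_1·(-1) + e_2·(-2) + e_3·(0) = 0
Solving this homogeneous linear system for the smallest-integer solution (first nonzero entry positive) gives (2, -1, -1).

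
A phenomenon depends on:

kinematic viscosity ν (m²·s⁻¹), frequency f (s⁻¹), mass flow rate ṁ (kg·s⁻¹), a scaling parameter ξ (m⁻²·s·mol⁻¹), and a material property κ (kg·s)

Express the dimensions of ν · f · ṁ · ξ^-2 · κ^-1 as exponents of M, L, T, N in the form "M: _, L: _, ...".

M: 0, L: 6, T: -6, N: 2

Collect each base-dimension exponent across the product:
  M: (0) + (0) + (1) − 2·(0) − (1) = 0
  L: (2) + (0) + (0) − 2·(-2) − (0) = 6
  T: (-1) + (-1) + (-1) − 2·(1) − (1) = -6
  N: (0) + (0) + (0) − 2·(-1) − (0) = 2
So the dimensions are [L⁶ T⁻⁶ N²].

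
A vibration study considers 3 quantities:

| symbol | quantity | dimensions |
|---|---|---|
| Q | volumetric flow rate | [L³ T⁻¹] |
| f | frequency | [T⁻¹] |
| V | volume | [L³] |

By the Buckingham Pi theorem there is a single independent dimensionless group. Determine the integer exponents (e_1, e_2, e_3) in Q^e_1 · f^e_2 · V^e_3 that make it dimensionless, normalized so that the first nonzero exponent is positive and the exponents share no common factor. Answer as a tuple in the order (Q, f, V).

(1, -1, -1)

L: e_1·(3) + e_2·(0) + e_3·(3) = 0
T: e_1·(-1) + e_2·(-1) + e_3·(0) = 0
Solving this homogeneous linear system for the smallest-integer solution (first nonzero entry positive) gives (1, -1, -1).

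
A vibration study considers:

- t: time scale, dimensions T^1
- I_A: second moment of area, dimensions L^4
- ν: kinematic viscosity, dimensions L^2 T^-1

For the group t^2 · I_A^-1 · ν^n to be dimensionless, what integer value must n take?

2

Balance the L exponent: (2)·n from ν, plus 2·(0) − (4) = -4 from the rest, must sum to zero.
2n − 4 = 0, so n = 2.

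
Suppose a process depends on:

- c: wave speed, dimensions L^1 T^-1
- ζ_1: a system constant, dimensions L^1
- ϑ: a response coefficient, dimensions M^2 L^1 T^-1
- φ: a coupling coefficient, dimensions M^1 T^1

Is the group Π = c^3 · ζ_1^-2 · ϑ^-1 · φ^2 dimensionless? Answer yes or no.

yes

Sum the exponent of each base dimension across the product:
  M: 3·[c]_M − 2·[ζ_1]_M − [ϑ]_M + 2·[φ]_M = 3·(0) − 2·(0) − (2) + 2·(1) = 0
  L: 3·[c]_L − 2·[ζ_1]_L − [ϑ]_L + 2·[φ]_L = 3·(1) − 2·(1) − (1) + 2·(0) = 0
  T: 3·[c]_T − 2·[ζ_1]_T − [ϑ]_T + 2·[φ]_T = 3·(-1) − 2·(0) − (-1) + 2·(1) = 0
All base exponents vanish — dimensionless.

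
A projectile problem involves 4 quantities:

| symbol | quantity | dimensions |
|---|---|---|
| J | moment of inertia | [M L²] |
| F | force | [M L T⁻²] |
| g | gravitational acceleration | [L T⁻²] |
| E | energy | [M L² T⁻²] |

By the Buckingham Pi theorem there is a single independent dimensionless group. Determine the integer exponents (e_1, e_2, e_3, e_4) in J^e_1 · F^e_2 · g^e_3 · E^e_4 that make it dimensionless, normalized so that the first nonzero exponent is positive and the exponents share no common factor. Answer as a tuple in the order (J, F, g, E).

(1, 1, 1, -2)

M: e_1·(1) + e_2·(1) + e_3·(0) + e_4·(1) = 0
L: e_1·(2) + e_2·(1) + e_3·(1) + e_4·(2) = 0
T: e_1·(0) + e_2·(-2) + e_3·(-2) + e_4·(-2) = 0
Solving this homogeneous linear system for the smallest-integer solution (first nonzero entry positive) gives (1, 1, 1, -2).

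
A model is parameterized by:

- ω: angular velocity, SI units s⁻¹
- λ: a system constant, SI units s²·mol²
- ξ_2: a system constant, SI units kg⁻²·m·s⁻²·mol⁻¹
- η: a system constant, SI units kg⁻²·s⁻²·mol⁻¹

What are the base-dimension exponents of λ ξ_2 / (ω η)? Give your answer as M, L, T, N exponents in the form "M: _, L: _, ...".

Collect each base-dimension exponent across the product:
  M: −(0) + (0) + (-2) − (-2) = 0
  L: −(0) + (0) + (1) − (0) = 1
  T: −(-1) + (2) + (-2) − (-2) = 3
  N: −(0) + (2) + (-1) − (-1) = 2
So the dimensions are [L T³ N²].

M: 0, L: 1, T: 3, N: 2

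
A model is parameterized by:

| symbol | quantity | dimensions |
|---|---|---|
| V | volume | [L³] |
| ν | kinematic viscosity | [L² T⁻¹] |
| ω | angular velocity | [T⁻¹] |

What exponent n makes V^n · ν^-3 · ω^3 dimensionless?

Balance the L exponent: (3)·n from V, plus −3·(2) + 3·(0) = -6 from the rest, must sum to zero.
3n − 6 = 0, so n = 2.

2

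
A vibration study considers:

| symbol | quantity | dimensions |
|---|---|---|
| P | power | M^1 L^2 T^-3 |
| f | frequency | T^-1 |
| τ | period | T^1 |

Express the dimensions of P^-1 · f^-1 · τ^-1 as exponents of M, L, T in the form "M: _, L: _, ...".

M: -1, L: -2, T: 3

Collect each base-dimension exponent across the product:
  M: −(1) − (0) − (0) = -1
  L: −(2) − (0) − (0) = -2
  T: −(-3) − (-1) − (1) = 3
So the dimensions are [M⁻¹ L⁻² T³].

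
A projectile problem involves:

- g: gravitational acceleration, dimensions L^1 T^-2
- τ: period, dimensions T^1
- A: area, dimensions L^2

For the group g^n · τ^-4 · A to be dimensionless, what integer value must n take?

-2

Balance the L exponent: (1)·n from g, plus −4·(0) + (2) = 2 from the rest, must sum to zero.
n + 2 = 0, so n = -2.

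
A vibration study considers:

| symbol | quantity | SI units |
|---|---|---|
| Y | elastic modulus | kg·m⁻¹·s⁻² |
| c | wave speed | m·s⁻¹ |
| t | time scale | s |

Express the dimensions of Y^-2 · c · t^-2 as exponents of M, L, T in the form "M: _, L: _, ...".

Collect each base-dimension exponent across the product:
  M: −2·(1) + (0) − 2·(0) = -2
  L: −2·(-1) + (1) − 2·(0) = 3
  T: −2·(-2) + (-1) − 2·(1) = 1
So the dimensions are [M⁻² L³ T].

M: -2, L: 3, T: 1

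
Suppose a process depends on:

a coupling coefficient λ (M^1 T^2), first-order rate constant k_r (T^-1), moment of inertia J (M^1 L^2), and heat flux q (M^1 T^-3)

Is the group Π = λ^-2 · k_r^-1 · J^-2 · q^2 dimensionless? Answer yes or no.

no

Sum the exponent of each base dimension across the product:
  M: −2·[λ]_M − [k_r]_M − 2·[J]_M + 2·[q]_M = −2·(1) − (0) − 2·(1) + 2·(1) = -2
  L: −2·[λ]_L − [k_r]_L − 2·[J]_L + 2·[q]_L = −2·(0) − (0) − 2·(2) + 2·(0) = -4
  T: −2·[λ]_T − [k_r]_T − 2·[J]_T + 2·[q]_T = −2·(2) − (-1) − 2·(0) + 2·(-3) = -9
Net dimensions [M⁻² L⁻⁴ T⁻⁹] ≠ [1] — not dimensionless.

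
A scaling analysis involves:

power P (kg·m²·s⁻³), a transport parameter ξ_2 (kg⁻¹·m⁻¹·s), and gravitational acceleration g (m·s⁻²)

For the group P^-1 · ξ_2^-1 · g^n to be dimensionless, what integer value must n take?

Balance the L exponent: (1)·n from g, plus −(2) − (-1) = -1 from the rest, must sum to zero.
n − 1 = 0, so n = 1.

1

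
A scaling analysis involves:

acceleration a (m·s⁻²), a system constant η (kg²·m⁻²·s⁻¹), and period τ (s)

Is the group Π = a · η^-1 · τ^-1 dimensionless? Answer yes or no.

no

Sum the exponent of each base dimension across the product:
  M: [a]_M − [η]_M − [τ]_M = (0) − (2) − (0) = -2
  L: [a]_L − [η]_L − [τ]_L = (1) − (-2) − (0) = 3
  T: [a]_T − [η]_T − [τ]_T = (-2) − (-1) − (1) = -2
Net dimensions [M⁻² L³ T⁻²] ≠ [1] — not dimensionless.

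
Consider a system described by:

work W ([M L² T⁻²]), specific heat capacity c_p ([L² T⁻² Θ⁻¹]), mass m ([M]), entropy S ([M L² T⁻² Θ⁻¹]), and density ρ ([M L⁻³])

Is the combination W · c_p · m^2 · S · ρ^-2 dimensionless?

no

Sum the exponent of each base dimension across the product:
  M: [W]_M + [c_p]_M + 2·[m]_M + [S]_M − 2·[ρ]_M = (1) + (0) + 2·(1) + (1) − 2·(1) = 2
  L: [W]_L + [c_p]_L + 2·[m]_L + [S]_L − 2·[ρ]_L = (2) + (2) + 2·(0) + (2) − 2·(-3) = 12
  T: [W]_T + [c_p]_T + 2·[m]_T + [S]_T − 2·[ρ]_T = (-2) + (-2) + 2·(0) + (-2) − 2·(0) = -6
  Θ: [W]_Θ + [c_p]_Θ + 2·[m]_Θ + [S]_Θ − 2·[ρ]_Θ = (0) + (-1) + 2·(0) + (-1) − 2·(0) = -2
Net dimensions [M² L¹² T⁻⁶ Θ⁻²] ≠ [1] — not dimensionless.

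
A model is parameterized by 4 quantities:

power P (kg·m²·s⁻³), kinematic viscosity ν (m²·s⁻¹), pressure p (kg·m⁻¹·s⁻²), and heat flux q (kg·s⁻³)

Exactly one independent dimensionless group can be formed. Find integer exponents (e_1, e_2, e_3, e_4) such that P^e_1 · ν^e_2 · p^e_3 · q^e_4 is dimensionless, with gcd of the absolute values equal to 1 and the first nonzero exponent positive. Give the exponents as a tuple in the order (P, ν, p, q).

M: e_1·(1) + e_2·(0) + e_3·(1) + e_4·(1) = 0
L: e_1·(2) + e_2·(2) + e_3·(-1) + e_4·(0) = 0
T: e_1·(-3) + e_2·(-1) + e_3·(-2) + e_4·(-3) = 0
Solving this homogeneous linear system for the smallest-integer solution (first nonzero entry positive) gives (1, -2, -2, 1).

(1, -2, -2, 1)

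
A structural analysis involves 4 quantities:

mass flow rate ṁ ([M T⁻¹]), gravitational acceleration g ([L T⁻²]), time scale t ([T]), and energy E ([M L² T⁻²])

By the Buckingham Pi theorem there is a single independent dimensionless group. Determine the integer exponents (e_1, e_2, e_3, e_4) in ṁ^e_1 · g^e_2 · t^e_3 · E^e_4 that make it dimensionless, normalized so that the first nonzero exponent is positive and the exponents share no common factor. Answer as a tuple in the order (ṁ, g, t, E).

(1, 2, 3, -1)

M: e_1·(1) + e_2·(0) + e_3·(0) + e_4·(1) = 0
L: e_1·(0) + e_2·(1) + e_3·(0) + e_4·(2) = 0
T: e_1·(-1) + e_2·(-2) + e_3·(1) + e_4·(-2) = 0
Solving this homogeneous linear system for the smallest-integer solution (first nonzero entry positive) gives (1, 2, 3, -1).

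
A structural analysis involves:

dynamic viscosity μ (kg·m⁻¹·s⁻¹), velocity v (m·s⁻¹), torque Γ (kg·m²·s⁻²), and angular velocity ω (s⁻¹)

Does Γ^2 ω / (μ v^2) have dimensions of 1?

no

Sum the exponent of each base dimension across the product:
  M: −[μ]_M − 2·[v]_M + 2·[Γ]_M + [ω]_M = −(1) − 2·(0) + 2·(1) + (0) = 1
  L: −[μ]_L − 2·[v]_L + 2·[Γ]_L + [ω]_L = −(-1) − 2·(1) + 2·(2) + (0) = 3
  T: −[μ]_T − 2·[v]_T + 2·[Γ]_T + [ω]_T = −(-1) − 2·(-1) + 2·(-2) + (-1) = -2
Net dimensions [M L³ T⁻²] ≠ [1] — not dimensionless.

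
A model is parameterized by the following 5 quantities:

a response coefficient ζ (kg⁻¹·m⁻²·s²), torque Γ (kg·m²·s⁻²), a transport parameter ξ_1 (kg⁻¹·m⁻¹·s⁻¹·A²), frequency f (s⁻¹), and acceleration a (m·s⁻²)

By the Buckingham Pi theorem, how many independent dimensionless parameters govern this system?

1

There are 5 variables and 4 base dimensions (M, L, T, I).
The dimension matrix has rank 4.
Independent dimensionless groups: 5 − 4 = 1.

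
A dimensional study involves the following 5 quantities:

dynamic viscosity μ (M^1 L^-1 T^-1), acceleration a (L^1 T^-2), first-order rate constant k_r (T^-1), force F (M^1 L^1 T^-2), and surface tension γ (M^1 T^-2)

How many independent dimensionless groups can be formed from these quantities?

There are 5 variables and 3 base dimensions (M, L, T).
The dimension matrix has rank 3.
Independent dimensionless groups: 5 − 3 = 2.

2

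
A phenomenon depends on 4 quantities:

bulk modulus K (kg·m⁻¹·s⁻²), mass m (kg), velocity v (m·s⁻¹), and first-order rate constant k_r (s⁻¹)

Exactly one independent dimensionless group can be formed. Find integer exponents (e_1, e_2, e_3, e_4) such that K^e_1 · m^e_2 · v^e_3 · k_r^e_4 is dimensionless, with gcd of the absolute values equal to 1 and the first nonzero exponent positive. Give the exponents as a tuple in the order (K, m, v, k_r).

(1, -1, 1, -3)

M: e_1·(1) + e_2·(1) + e_3·(0) + e_4·(0) = 0
L: e_1·(-1) + e_2·(0) + e_3·(1) + e_4·(0) = 0
T: e_1·(-2) + e_2·(0) + e_3·(-1) + e_4·(-1) = 0
Solving this homogeneous linear system for the smallest-integer solution (first nonzero entry positive) gives (1, -1, 1, -3).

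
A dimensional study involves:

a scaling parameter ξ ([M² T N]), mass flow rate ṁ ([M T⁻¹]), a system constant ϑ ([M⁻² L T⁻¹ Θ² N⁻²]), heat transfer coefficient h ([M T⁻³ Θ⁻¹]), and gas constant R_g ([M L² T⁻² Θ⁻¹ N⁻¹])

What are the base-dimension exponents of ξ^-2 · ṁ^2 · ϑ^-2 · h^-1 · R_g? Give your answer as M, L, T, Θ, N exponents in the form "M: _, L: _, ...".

M: 2, L: 0, T: -1, Θ: -4, N: 1

Collect each base-dimension exponent across the product:
  M: −2·(2) + 2·(1) − 2·(-2) − (1) + (1) = 2
  L: −2·(0) + 2·(0) − 2·(1) − (0) + (2) = 0
  T: −2·(1) + 2·(-1) − 2·(-1) − (-3) + (-2) = -1
  Θ: −2·(0) + 2·(0) − 2·(2) − (-1) + (-1) = -4
  N: −2·(1) + 2·(0) − 2·(-2) − (0) + (-1) = 1
So the dimensions are [M² T⁻¹ Θ⁻⁴ N].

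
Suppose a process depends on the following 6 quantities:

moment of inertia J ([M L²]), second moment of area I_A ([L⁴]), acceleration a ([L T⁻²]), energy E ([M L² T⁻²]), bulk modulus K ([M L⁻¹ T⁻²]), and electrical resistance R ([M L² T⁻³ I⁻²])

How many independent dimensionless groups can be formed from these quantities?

2

There are 6 variables and 4 base dimensions (M, L, T, I).
The dimension matrix has rank 4.
Independent dimensionless groups: 6 − 4 = 2.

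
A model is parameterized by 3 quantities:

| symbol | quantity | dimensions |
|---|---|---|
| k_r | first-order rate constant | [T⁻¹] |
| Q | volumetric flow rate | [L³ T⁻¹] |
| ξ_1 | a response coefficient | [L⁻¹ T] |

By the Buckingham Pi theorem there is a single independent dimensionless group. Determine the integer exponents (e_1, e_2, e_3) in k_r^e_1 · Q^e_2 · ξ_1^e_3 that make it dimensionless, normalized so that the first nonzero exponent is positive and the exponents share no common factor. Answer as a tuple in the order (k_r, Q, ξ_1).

(2, 1, 3)

L: e_1·(0) + e_2·(3) + e_3·(-1) = 0
T: e_1·(-1) + e_2·(-1) + e_3·(1) = 0
Solving this homogeneous linear system for the smallest-integer solution (first nonzero entry positive) gives (2, 1, 3).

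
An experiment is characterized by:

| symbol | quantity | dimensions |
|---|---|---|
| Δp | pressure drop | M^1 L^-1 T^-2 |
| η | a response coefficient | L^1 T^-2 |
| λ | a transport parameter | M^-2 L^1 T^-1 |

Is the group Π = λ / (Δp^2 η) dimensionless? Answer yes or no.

no

Sum the exponent of each base dimension across the product:
  M: −2·[Δp]_M − [η]_M + [λ]_M = −2·(1) − (0) + (-2) = -4
  L: −2·[Δp]_L − [η]_L + [λ]_L = −2·(-1) − (1) + (1) = 2
  T: −2·[Δp]_T − [η]_T + [λ]_T = −2·(-2) − (-2) + (-1) = 5
Net dimensions [M⁻⁴ L² T⁵] ≠ [1] — not dimensionless.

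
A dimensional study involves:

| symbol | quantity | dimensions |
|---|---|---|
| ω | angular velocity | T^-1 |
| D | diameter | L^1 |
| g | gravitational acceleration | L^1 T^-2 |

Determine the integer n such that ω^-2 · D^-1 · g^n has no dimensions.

1

Balance the L exponent: (1)·n from g, plus −2·(0) − (1) = -1 from the rest, must sum to zero.
n − 1 = 0, so n = 1.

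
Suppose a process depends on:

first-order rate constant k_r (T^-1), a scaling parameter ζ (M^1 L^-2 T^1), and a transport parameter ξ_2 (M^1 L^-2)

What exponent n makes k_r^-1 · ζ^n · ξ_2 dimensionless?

Balance the M exponent: (1)·n from ζ, plus −(0) + (1) = 1 from the rest, must sum to zero.
n + 1 = 0, so n = -1.

-1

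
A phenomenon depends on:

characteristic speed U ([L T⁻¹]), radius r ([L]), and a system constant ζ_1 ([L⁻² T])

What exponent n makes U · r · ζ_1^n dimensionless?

Balance the L exponent: (-2)·n from ζ_1, plus (1) + (1) = 2 from the rest, must sum to zero.
-2n + 2 = 0, so n = 1.

1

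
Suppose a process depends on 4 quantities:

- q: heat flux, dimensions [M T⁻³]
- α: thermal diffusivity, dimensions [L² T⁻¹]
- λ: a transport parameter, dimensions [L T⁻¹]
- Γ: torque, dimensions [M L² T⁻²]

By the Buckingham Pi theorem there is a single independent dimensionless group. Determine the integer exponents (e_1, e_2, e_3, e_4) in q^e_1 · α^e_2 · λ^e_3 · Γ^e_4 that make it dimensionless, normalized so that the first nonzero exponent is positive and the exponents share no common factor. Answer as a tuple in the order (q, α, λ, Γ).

M: e_1·(1) + e_2·(0) + e_3·(0) + e_4·(1) = 0
L: e_1·(0) + e_2·(2) + e_3·(1) + e_4·(2) = 0
T: e_1·(-3) + e_2·(-1) + e_3·(-1) + e_4·(-2) = 0
Solving this homogeneous linear system for the smallest-integer solution (first nonzero entry positive) gives (1, 3, -4, -1).

(1, 3, -4, -1)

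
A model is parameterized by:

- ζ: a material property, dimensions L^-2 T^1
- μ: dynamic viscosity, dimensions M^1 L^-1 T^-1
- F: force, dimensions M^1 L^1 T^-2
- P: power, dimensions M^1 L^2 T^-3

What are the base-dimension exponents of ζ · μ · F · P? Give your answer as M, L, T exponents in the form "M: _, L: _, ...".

Collect each base-dimension exponent across the product:
  M: (0) + (1) + (1) + (1) = 3
  L: (-2) + (-1) + (1) + (2) = 0
  T: (1) + (-1) + (-2) + (-3) = -5
So the dimensions are [M³ T⁻⁵].

M: 3, L: 0, T: -5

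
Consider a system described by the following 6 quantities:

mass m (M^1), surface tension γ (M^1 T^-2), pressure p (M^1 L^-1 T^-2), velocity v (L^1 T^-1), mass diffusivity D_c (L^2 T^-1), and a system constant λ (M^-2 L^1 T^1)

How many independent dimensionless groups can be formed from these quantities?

3

There are 6 variables and 3 base dimensions (M, L, T).
The dimension matrix has rank 3.
Independent dimensionless groups: 6 − 3 = 3.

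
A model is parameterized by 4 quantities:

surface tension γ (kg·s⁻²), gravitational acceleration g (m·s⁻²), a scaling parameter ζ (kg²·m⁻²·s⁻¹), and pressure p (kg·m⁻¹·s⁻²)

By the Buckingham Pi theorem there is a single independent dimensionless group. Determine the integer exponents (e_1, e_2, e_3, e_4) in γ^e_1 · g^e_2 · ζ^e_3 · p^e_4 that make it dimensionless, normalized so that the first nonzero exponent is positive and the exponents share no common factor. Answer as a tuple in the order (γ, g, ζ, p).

M: e_1·(1) + e_2·(0) + e_3·(2) + e_4·(1) = 0
L: e_1·(0) + e_2·(1) + e_3·(-2) + e_4·(-1) = 0
T: e_1·(-2) + e_2·(-2) + e_3·(-1) + e_4·(-2) = 0
Solving this homogeneous linear system for the smallest-integer solution (first nonzero entry positive) gives (3, -3, -2, 1).

(3, -3, -2, 1)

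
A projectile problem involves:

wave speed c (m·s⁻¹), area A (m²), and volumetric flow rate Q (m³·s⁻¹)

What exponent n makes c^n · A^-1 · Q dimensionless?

Balance the L exponent: (1)·n from c, plus −(2) + (3) = 1 from the rest, must sum to zero.
n + 1 = 0, so n = -1.

-1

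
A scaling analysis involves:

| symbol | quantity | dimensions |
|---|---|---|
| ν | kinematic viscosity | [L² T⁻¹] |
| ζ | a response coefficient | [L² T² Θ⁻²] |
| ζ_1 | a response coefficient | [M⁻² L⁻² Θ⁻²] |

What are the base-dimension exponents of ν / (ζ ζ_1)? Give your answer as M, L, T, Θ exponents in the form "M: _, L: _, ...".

Collect each base-dimension exponent across the product:
  M: (0) − (0) − (-2) = 2
  L: (2) − (2) − (-2) = 2
  T: (-1) − (2) − (0) = -3
  Θ: (0) − (-2) − (-2) = 4
So the dimensions are [M² L² T⁻³ Θ⁴].

M: 2, L: 2, T: -3, Θ: 4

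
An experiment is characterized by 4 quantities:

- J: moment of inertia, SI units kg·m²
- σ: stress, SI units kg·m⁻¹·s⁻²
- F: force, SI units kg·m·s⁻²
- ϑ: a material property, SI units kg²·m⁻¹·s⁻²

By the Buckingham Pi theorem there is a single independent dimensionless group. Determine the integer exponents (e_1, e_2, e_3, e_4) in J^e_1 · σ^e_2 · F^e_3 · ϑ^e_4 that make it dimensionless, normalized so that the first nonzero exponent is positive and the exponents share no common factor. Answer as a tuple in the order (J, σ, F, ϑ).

M: e_1·(1) + e_2·(1) + e_3·(1) + e_4·(2) = 0
L: e_1·(2) + e_2·(-1) + e_3·(1) + e_4·(-1) = 0
T: e_1·(0) + e_2·(-2) + e_3·(-2) + e_4·(-2) = 0
Solving this homogeneous linear system for the smallest-integer solution (first nonzero entry positive) gives (1, 2, -1, -1).

(1, 2, -1, -1)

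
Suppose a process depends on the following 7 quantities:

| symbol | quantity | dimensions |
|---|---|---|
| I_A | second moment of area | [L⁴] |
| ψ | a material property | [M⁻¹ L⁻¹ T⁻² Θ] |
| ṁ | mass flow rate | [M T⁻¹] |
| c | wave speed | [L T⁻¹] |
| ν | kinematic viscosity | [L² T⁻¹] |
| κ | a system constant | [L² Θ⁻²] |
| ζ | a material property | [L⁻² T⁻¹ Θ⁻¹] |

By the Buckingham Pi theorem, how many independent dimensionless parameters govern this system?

3

There are 7 variables and 4 base dimensions (M, L, T, Θ).
The dimension matrix has rank 4.
Independent dimensionless groups: 7 − 4 = 3.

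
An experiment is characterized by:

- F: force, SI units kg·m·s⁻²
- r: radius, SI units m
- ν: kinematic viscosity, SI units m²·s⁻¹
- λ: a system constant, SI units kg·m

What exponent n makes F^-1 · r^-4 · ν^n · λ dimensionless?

2

Balance the L exponent: (2)·n from ν, plus −(1) − 4·(1) + (1) = -4 from the rest, must sum to zero.
2n − 4 = 0, so n = 2.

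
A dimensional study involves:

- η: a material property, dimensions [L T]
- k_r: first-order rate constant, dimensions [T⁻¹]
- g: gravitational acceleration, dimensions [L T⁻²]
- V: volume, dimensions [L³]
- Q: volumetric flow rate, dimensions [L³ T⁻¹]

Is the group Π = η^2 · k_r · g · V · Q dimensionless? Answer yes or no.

Sum the exponent of each base dimension across the product:
  L: 2·[η]_L + [k_r]_L + [g]_L + [V]_L + [Q]_L = 2·(1) + (0) + (1) + (3) + (3) = 9
  T: 2·[η]_T + [k_r]_T + [g]_T + [V]_T + [Q]_T = 2·(1) + (-1) + (-2) + (0) + (-1) = -2
Net dimensions [L⁹ T⁻²] ≠ [1] — not dimensionless.

no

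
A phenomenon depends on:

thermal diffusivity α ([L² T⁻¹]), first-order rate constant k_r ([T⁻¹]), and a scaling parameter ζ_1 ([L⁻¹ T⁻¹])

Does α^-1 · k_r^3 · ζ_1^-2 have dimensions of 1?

yes

Sum the exponent of each base dimension across the product:
  M: −[α]_M + 3·[k_r]_M − 2·[ζ_1]_M = −(0) + 3·(0) − 2·(0) = 0
  L: −[α]_L + 3·[k_r]_L − 2·[ζ_1]_L = −(2) + 3·(0) − 2·(-1) = 0
  T: −[α]_T + 3·[k_r]_T − 2·[ζ_1]_T = −(-1) + 3·(-1) − 2·(-1) = 0
All base exponents vanish — dimensionless.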